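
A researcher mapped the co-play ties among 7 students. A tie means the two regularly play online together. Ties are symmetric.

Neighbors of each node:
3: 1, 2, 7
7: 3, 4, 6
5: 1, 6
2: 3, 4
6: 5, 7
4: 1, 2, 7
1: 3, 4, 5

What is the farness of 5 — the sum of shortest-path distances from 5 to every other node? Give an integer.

11

Distances from 5: 1:1, 2:3, 3:2, 4:2, 6:1, 7:2.
Sum = 1 + 3 + 2 + 2 + 1 + 2 = 11.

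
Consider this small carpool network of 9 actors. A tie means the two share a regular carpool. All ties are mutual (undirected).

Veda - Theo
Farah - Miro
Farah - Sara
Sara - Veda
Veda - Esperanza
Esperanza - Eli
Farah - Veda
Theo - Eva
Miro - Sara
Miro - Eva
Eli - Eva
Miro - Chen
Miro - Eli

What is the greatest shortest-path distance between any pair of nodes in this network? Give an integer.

Eccentricity of each node (its greatest distance to any other): Chen:3, Eli:2, Esperanza:3, Eva:2, Farah:2, Miro:2, Sara:2, Theo:3, Veda:3.
The maximum eccentricity is 3, realized for instance by the pair Theo–Chen via Theo – Eva – Miro – Chen. So the diameter is 3.

3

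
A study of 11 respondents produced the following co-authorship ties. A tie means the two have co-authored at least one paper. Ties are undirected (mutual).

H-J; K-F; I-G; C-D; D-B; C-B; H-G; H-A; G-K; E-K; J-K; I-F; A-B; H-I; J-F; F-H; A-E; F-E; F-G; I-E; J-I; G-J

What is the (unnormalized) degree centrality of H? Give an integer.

5

H is directly tied to A, F, G, I, and J. That is 5 neighbors, so the degree of H is 5.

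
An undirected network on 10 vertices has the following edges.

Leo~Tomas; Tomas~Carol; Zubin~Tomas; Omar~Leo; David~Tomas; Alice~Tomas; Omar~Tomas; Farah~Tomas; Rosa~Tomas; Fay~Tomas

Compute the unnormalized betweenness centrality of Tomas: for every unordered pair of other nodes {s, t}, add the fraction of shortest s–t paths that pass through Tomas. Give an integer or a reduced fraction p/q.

Pairs whose geodesics pass through Tomas — Farah–Zubin: 1; Farah–Carol: 1; Farah–Leo: 1; Farah–Fay: 1; Farah–Alice: 1; Farah–David: 1; Farah–Omar: 1; Farah–Rosa: 1; Zubin–Carol: 1; Zubin–Leo: 1; Zubin–Fay: 1; Zubin–Alice: 1; Zubin–David: 1; Zubin–Omar: 1 … (+21 more pairs).
All other pairs contribute 0.
Summing the contributions gives betweenness(Tomas) = 35.

35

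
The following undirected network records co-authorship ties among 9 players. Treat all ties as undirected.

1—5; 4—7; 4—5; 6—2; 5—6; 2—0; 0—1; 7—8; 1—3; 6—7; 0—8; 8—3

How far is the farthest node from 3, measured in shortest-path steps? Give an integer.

3

Distances from 3: 0:2, 1:1, 2:3, 4:3, 5:2, 6:3, 7:2, 8:1.
The largest is 3 (to 2, 6, and 4), so the eccentricity of 3 is 3.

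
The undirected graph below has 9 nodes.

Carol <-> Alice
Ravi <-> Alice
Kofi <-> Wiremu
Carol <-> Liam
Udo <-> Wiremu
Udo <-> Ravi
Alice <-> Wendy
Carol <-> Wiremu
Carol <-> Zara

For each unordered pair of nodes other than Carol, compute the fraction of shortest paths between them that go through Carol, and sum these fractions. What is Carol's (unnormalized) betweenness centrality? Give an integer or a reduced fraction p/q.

17

Pairs whose geodesics pass through Carol — Zara–Udo: 1; Zara–Ravi: 1; Zara–Kofi: 1; Zara–Wiremu: 1; Zara–Wendy: 1; Zara–Alice: 1; Zara–Liam: 1; Udo–Liam: 1; Ravi–Liam: 1; Kofi–Wendy: 1; Kofi–Alice: 1; Kofi–Liam: 1; Wiremu–Wendy: 1; Wiremu–Alice: 1 … (+3 more pairs).
All other pairs contribute 0.
Summing the contributions gives betweenness(Carol) = 17.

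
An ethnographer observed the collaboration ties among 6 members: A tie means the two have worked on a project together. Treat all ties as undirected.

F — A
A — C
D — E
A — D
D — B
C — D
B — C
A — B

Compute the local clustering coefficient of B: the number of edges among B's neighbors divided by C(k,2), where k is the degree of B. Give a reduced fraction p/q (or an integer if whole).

B's neighbors: A, C, and D (k = 3).
Possible neighbor pairs: C(3,2) = 3. Edges among them: A–C, A–D, C–D → e = 3.
Clustering(B) = 3/3 = 1.

1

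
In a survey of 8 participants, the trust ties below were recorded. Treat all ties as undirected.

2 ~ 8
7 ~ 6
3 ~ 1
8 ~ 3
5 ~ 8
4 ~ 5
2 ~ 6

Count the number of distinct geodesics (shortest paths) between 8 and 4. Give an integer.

The shortest distance is 2, and the only length-2 path is 8–5–4. So there is exactly 1 shortest path.

1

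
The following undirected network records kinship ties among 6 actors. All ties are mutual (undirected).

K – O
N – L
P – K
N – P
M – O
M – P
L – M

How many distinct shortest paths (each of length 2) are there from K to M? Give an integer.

2

The shortest distance is 2. The length-2 paths are: K–O–M; K–P–M.
That gives 2 distinct shortest paths.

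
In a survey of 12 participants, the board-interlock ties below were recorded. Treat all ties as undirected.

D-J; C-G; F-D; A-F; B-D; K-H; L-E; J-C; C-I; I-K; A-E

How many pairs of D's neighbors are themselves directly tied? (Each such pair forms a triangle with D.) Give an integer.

D's neighbors are B, F, and J, but none of them are tied to each other, so no triangle contains D.

0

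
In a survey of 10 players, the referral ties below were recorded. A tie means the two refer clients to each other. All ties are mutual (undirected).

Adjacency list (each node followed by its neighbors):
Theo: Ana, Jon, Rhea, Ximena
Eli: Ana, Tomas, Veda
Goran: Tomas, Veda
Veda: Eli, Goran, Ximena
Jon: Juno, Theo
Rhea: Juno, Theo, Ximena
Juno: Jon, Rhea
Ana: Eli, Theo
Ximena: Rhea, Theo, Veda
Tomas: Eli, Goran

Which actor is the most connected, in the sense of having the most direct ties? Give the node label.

Degrees — Ana:2, Eli:3, Goran:2, Jon:2, Juno:2, Rhea:3, Theo:4, Tomas:2, Veda:3, Ximena:3.
The maximum is 4, attained only by Theo.

Theo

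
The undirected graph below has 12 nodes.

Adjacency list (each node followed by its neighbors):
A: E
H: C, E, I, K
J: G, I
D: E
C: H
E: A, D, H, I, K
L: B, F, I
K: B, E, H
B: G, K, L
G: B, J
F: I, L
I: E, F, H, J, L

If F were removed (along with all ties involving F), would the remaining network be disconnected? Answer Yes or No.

Even without F, every remaining node can still reach every other (the residual graph is connected), so F is not a cut vertex.

No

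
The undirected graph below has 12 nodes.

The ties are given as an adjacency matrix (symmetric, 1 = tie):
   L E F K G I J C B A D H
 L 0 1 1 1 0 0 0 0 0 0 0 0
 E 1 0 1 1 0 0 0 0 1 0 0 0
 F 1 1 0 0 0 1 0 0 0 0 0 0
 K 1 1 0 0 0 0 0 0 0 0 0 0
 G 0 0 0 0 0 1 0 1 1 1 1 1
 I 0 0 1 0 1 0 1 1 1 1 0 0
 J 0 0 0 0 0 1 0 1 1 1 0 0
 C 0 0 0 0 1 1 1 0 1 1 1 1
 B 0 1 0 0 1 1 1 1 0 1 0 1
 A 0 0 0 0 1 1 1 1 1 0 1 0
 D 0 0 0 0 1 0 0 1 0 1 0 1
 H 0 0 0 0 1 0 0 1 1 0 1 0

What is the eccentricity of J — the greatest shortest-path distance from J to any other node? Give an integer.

3

Distances from J: A:1, B:1, C:1, D:2, E:2, F:2, G:2, H:2, I:1, K:3, L:3.
The largest is 3 (to L and K), so the eccentricity of J is 3.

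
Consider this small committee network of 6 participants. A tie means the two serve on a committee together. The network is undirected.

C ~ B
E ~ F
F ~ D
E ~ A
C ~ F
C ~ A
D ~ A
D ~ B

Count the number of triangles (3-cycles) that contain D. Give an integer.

D's neighbors are A, B, and F, but none of them are tied to each other, so no triangle contains D.

0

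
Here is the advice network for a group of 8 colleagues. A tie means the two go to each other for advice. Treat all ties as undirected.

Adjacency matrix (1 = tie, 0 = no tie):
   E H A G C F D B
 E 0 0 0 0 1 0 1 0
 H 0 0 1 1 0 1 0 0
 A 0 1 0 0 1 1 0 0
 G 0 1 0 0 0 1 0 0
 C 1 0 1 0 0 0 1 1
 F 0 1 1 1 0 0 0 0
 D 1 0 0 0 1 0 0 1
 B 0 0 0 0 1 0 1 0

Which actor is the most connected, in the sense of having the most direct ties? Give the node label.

Degrees — A:3, B:2, C:4, D:3, E:2, F:3, G:2, H:3.
The maximum is 4, attained only by C.

C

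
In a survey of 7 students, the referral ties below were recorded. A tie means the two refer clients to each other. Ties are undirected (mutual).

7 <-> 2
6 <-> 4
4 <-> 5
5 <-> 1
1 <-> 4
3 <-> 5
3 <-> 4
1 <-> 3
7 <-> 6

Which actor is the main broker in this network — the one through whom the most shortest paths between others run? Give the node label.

Unnormalized betweenness of each node: 1:0, 2:0, 3:0, 4:9, 5:0, 6:8, 7:5.
4 has the largest value, 9, making it the main broker — the node through which the most shortest paths run.

4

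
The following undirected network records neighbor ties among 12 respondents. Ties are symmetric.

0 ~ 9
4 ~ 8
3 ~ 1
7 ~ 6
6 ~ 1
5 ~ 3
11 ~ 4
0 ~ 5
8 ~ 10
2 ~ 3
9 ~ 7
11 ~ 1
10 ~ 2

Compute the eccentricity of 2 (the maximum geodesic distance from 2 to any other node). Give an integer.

4

Distances from 2: 0:3, 1:2, 3:1, 4:3, 5:2, 6:3, 7:4, 8:2, 9:4, 10:1, 11:3.
The largest is 4 (to 9 and 7), so the eccentricity of 2 is 4.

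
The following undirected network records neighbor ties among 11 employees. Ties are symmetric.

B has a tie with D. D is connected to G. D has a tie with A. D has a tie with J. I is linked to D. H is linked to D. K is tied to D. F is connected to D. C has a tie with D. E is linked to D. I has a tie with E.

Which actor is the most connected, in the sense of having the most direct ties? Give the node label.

Degrees — A:1, B:1, C:1, D:10, E:2, F:1, G:1, H:1, I:2, J:1, K:1.
The maximum is 10, attained only by D.

D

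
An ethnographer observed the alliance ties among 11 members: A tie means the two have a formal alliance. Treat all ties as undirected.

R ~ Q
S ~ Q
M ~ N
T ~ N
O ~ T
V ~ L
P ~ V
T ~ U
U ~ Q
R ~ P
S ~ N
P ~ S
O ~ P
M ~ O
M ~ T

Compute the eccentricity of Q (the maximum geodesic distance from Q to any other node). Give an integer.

4

Distances from Q: L:4, M:3, N:2, O:3, P:2, R:1, S:1, T:2, U:1, V:3.
The largest is 4 (to L), so the eccentricity of Q is 4.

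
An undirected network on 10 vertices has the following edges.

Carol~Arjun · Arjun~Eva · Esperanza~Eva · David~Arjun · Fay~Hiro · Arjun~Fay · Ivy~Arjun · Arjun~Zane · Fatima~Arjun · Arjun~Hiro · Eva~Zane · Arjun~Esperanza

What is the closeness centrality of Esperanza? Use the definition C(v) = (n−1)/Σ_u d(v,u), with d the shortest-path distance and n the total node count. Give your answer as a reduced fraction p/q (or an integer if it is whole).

Distances from Esperanza: Arjun:1, Carol:2, David:2, Eva:1, Fatima:2, Fay:2, Hiro:2, Ivy:2, Zane:2. Sum = 16.
n = 10, so closeness = 9/16.

9/16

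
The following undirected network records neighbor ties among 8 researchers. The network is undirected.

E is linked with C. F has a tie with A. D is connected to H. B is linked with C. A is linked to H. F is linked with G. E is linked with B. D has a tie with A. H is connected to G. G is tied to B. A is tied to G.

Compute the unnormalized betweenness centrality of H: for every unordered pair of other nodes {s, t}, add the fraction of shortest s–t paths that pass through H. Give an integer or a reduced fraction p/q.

2

Pairs whose geodesics pass through H — B–D: 1/2; E–D: 1/2; C–D: 1/2; G–D: 1/2.
All other pairs contribute 0.
Summing the contributions gives betweenness(H) = 2.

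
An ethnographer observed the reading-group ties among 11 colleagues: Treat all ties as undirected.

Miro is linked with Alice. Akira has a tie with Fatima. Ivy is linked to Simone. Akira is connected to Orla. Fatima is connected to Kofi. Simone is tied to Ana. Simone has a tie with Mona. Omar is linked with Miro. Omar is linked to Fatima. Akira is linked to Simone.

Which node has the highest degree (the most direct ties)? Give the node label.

Simone

Degrees — Akira:3, Alice:1, Ana:1, Fatima:3, Ivy:1, Kofi:1, Miro:2, Mona:1, Omar:2, Orla:1, Simone:4.
The maximum is 4, attained only by Simone.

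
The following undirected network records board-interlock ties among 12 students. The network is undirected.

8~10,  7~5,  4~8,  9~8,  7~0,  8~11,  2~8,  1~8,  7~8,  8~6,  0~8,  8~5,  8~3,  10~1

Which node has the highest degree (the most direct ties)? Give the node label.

Degrees — 0:2, 1:2, 2:1, 3:1, 4:1, 5:2, 6:1, 7:3, 8:11, 9:1, 10:2, 11:1.
The maximum is 11, attained only by 8.

8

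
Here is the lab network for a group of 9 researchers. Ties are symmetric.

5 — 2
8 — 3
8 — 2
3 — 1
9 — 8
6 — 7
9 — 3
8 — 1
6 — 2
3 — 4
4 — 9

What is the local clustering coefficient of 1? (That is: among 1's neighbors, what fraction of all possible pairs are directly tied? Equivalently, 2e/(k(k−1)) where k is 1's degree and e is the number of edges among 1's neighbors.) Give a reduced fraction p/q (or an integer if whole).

1

1's neighbors: 3 and 8 (k = 2).
Possible neighbor pairs: C(2,2) = 1. Edges among them: 3–8 → e = 1.
Clustering(1) = 1/1.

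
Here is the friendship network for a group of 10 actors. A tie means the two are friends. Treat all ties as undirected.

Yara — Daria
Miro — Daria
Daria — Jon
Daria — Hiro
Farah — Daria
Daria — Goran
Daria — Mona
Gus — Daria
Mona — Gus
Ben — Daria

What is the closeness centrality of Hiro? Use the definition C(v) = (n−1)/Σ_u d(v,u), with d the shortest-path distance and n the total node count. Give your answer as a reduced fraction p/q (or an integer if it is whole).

Distances from Hiro: Ben:2, Daria:1, Farah:2, Goran:2, Gus:2, Jon:2, Miro:2, Mona:2, Yara:2. Sum = 17.
n = 10, so closeness = 9/17.

9/17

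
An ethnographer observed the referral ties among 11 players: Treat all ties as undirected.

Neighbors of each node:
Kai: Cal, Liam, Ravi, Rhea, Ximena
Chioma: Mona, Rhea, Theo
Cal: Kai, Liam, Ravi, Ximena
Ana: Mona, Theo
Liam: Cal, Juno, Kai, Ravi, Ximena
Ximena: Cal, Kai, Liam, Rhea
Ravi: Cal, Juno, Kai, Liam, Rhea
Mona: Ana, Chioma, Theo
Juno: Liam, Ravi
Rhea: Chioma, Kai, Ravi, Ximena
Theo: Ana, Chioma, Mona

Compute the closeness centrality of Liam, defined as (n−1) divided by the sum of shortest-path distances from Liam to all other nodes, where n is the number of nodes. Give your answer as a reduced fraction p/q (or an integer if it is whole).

Distances from Liam: Ana:5, Cal:1, Chioma:3, Juno:1, Kai:1, Mona:4, Ravi:1, Rhea:2, Theo:4, Ximena:1. Sum = 23.
n = 11, so closeness = 10/23.

10/23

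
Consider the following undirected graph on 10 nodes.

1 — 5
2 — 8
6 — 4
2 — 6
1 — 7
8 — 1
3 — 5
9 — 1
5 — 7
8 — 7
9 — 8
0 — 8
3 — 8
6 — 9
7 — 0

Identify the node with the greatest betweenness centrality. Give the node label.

Unnormalized betweenness of each node: 0:0, 1:29/6, 2:11/3, 3:2/3, 4:0, 5:1, 6:17/2, 7:13/6, 8:95/6, 9:25/3.
8 has the largest value, 95/6, making it the main broker — the node through which the most shortest paths run.

8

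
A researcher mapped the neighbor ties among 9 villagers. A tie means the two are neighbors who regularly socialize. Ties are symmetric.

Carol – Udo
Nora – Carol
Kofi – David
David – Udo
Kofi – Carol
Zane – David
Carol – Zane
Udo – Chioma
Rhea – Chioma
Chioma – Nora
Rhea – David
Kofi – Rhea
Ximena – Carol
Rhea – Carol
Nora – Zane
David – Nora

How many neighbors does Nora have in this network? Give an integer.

Nora is directly tied to Carol, Chioma, David, and Zane. That is 4 neighbors, so the degree of Nora is 4.

4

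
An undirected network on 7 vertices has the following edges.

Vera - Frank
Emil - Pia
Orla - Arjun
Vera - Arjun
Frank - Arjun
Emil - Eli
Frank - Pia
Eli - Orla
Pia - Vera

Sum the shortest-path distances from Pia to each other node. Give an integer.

10

Distances from Pia: Arjun:2, Eli:2, Emil:1, Frank:1, Orla:3, Vera:1.
Sum = 2 + 2 + 1 + 1 + 3 + 1 = 10.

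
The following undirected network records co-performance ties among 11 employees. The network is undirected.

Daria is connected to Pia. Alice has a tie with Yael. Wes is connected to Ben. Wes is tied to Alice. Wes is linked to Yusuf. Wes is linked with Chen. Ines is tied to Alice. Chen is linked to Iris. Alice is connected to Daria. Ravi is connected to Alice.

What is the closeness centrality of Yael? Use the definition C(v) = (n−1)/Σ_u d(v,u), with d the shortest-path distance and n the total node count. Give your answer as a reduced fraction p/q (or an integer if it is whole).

2/5

Distances from Yael: Alice:1, Ben:3, Chen:3, Daria:2, Ines:2, Iris:4, Pia:3, Ravi:2, Wes:2, Yusuf:3. Sum = 25.
n = 11, so closeness = 10/25 = 2/5.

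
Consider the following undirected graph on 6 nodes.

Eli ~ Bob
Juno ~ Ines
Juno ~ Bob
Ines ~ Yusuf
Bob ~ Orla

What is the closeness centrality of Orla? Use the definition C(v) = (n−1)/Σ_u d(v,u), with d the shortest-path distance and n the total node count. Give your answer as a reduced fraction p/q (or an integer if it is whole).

5/12

Distances from Orla: Bob:1, Eli:2, Ines:3, Juno:2, Yusuf:4. Sum = 12.
n = 6, so closeness = 5/12.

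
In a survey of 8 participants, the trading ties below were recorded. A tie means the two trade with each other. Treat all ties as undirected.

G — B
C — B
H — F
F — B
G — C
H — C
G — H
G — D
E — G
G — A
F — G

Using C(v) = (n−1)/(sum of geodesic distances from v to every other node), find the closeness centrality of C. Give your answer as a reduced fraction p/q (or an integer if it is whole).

Distances from C: A:2, B:1, D:2, E:2, F:2, G:1, H:1. Sum = 11.
n = 8, so closeness = 7/11.

7/11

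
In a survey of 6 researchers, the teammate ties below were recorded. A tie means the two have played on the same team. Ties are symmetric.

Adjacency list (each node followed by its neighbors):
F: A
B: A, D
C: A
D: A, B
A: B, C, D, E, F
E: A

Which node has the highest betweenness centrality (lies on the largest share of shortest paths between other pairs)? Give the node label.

A

Unnormalized betweenness of each node: A:9, B:0, C:0, D:0, E:0, F:0.
A has the largest value, 9, making it the main broker — the node through which the most shortest paths run.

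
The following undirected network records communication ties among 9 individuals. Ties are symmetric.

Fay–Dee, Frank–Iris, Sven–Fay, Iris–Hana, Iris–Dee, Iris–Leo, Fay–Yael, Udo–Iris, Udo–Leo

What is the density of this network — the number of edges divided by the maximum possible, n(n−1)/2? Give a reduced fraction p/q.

There are 9 edges and 9 nodes, so the maximum possible is C(9,2) = 36.
Density = 9/36 = 1/4.

1/4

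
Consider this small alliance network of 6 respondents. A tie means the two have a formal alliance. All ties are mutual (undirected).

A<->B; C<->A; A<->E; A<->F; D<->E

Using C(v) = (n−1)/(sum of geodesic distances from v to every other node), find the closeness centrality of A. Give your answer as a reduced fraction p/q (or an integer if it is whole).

Distances from A: B:1, C:1, D:2, E:1, F:1. Sum = 6.
n = 6, so closeness = 5/6.

5/6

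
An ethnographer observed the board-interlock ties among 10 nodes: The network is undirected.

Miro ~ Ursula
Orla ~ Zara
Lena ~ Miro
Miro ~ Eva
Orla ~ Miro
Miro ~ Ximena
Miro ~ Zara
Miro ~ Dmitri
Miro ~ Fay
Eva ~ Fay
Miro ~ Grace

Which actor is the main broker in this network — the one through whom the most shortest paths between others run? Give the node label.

Unnormalized betweenness of each node: Dmitri:0, Eva:0, Fay:0, Grace:0, Lena:0, Miro:34, Orla:0, Ursula:0, Ximena:0, Zara:0.
Miro has the largest value, 34, making it the main broker — the node through which the most shortest paths run.

Miro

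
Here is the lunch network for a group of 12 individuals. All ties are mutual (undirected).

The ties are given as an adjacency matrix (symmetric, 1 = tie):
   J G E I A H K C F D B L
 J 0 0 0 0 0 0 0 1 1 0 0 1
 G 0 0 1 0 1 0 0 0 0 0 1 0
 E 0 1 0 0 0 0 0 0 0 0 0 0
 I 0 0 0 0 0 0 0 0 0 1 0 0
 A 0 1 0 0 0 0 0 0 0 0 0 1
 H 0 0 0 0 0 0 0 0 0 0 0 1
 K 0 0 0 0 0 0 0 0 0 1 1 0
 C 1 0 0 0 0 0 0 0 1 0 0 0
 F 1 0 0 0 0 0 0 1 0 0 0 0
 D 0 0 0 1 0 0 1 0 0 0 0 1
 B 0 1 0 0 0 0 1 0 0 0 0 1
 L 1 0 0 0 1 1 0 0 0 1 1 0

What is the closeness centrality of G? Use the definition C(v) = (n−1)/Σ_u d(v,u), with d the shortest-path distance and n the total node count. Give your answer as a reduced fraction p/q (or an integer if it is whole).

Distances from G: A:1, B:1, C:4, D:3, E:1, F:4, H:3, I:4, J:3, K:2, L:2. Sum = 28.
n = 12, so closeness = 11/28.

11/28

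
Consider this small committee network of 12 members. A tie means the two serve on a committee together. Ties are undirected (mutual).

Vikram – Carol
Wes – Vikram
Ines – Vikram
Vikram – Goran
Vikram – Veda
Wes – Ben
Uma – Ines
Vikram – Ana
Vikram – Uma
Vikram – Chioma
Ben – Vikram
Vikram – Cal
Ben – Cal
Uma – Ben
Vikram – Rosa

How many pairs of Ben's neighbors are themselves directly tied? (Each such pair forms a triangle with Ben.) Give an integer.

3

Ben's neighbors: Cal, Uma, Vikram, and Wes.
Neighbor pairs that are themselves tied: Ben–Cal–Vikram; Ben–Uma–Vikram; Ben–Vikram–Wes. Each forms one triangle with Ben, for 3 in total.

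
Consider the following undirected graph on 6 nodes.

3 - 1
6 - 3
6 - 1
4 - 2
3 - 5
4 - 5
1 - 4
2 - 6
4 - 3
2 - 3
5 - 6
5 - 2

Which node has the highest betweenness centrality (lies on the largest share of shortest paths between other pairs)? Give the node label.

3

Unnormalized betweenness of each node: 1:1/4, 2:1/4, 3:11/12, 4:2/3, 5:1/4, 6:2/3.
3 has the largest value, 11/12, making it the main broker — the node through which the most shortest paths run.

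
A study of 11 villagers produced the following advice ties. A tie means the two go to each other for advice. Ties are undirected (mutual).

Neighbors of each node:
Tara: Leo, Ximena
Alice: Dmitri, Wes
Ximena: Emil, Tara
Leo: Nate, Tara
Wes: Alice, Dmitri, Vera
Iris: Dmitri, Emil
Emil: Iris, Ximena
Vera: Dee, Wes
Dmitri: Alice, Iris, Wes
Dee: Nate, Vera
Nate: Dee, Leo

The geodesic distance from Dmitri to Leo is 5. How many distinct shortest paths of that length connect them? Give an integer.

2

The shortest distance is 5. The length-5 paths are: Dmitri–Wes–Vera–Dee–Nate–Leo; Dmitri–Iris–Emil–Ximena–Tara–Leo.
That gives 2 distinct shortest paths.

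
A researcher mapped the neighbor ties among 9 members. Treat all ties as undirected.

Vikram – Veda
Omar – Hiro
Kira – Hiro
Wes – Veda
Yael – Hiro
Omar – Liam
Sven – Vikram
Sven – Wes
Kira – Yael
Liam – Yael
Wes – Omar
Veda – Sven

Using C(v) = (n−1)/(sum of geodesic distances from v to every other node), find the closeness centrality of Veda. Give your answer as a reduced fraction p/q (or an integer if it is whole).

8/19

Distances from Veda: Hiro:3, Kira:4, Liam:3, Omar:2, Sven:1, Vikram:1, Wes:1, Yael:4. Sum = 19.
n = 9, so closeness = 8/19.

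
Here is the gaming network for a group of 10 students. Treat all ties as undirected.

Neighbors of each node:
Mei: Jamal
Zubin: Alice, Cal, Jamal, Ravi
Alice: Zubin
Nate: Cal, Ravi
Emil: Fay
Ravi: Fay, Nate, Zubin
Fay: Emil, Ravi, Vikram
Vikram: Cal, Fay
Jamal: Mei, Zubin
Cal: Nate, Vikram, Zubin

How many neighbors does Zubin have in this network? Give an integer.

4

Zubin is directly tied to Alice, Cal, Jamal, and Ravi. That is 4 neighbors, so the degree of Zubin is 4.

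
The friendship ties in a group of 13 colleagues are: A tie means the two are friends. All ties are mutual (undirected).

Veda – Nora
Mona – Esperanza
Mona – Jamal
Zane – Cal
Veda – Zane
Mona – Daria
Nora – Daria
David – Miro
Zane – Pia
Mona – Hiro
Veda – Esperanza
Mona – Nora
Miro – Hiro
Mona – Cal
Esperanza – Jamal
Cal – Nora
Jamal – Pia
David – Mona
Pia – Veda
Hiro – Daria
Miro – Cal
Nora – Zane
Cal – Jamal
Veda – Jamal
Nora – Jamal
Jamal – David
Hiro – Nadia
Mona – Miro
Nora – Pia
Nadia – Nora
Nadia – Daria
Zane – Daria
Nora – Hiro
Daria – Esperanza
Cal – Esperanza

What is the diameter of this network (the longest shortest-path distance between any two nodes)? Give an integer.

3

Eccentricity of each node (its greatest distance to any other): Cal:2, Daria:2, David:3, Esperanza:2, Hiro:2, Jamal:2, Miro:3, Mona:2, Nadia:3, Nora:2, Pia:3, Veda:3, Zane:3.
The maximum eccentricity is 3, realized for instance by the pair Veda–Miro via Veda – Nora – Cal – Miro. So the diameter is 3.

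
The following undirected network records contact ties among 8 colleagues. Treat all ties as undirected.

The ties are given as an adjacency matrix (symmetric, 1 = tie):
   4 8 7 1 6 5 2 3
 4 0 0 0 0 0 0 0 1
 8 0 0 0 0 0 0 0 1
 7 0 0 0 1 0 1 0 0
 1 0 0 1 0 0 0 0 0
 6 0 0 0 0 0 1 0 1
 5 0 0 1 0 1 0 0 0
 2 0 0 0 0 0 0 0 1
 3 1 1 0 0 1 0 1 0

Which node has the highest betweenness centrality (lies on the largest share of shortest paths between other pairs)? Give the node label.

3

Unnormalized betweenness of each node: 1:0, 2:0, 3:15, 4:0, 5:10, 6:12, 7:6, 8:0.
3 has the largest value, 15, making it the main broker — the node through which the most shortest paths run.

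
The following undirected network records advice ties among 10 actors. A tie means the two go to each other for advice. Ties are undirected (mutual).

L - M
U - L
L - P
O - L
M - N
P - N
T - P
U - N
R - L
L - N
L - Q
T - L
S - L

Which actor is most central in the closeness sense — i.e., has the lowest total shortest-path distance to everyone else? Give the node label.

Farness (sum of distances to all others) for each node — L:9, M:16, N:14, O:17, P:15, Q:17, R:17, S:17, T:16, U:16.
The smallest farness is 9, for L, so L has the highest closeness.

L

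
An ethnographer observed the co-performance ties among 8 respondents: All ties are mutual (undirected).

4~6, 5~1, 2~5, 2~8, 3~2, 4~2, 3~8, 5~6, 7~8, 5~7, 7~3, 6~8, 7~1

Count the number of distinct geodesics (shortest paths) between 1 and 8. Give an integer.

1

The shortest distance is 2, and the only length-2 path is 1–7–8. So there is exactly 1 shortest path.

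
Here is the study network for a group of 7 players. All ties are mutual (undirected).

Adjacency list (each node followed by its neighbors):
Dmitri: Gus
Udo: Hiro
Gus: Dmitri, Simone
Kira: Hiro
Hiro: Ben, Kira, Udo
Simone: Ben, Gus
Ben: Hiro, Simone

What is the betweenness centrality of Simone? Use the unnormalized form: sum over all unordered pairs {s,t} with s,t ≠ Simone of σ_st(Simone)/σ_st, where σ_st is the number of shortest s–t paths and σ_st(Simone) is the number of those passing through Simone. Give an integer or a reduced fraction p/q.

8

Pairs whose geodesics pass through Simone — Gus–Ben: 1; Gus–Kira: 1; Gus–Udo: 1; Gus–Hiro: 1; Ben–Dmitri: 1; Kira–Dmitri: 1; Dmitri–Udo: 1; Dmitri–Hiro: 1.
All other pairs contribute 0.
Summing the contributions gives betweenness(Simone) = 8.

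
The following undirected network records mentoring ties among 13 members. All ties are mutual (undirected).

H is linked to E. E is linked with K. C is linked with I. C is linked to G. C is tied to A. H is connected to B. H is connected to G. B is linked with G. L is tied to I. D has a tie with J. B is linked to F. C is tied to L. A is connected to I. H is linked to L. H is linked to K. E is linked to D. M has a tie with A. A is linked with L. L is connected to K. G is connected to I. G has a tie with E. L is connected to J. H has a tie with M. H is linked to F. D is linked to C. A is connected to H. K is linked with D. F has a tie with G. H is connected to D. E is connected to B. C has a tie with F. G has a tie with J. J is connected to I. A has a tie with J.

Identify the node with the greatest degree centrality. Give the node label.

Degrees — A:6, B:4, C:6, D:5, E:5, F:4, G:7, H:9, I:5, J:5, K:4, L:6, M:2.
The maximum is 9, attained only by H.

H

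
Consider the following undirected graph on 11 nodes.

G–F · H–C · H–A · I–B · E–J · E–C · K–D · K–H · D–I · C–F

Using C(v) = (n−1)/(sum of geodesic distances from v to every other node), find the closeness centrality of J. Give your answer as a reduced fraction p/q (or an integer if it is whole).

Distances from J: A:4, B:7, C:2, D:5, E:1, F:3, G:4, H:3, I:6, K:4. Sum = 39.
n = 11, so closeness = 10/39.

10/39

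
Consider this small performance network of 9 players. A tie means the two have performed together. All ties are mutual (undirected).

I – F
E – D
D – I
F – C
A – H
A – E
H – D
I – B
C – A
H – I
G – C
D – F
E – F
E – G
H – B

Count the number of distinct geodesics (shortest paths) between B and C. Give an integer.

The shortest distance is 3. The length-3 paths are: B–I–F–C; B–H–A–C.
That gives 2 distinct shortest paths.

2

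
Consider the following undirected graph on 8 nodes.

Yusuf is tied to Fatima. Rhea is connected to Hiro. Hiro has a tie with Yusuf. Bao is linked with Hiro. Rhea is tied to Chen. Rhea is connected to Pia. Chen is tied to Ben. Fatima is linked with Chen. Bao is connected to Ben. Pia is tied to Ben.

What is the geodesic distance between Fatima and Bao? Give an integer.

3

One shortest route is Fatima – Yusuf – Hiro – Bao, which uses 3 edges, and at distance 2 from Fatima we only reach {Ben, Hiro, Rhea}, which does not include Bao. So d(Fatima,Bao) = 3.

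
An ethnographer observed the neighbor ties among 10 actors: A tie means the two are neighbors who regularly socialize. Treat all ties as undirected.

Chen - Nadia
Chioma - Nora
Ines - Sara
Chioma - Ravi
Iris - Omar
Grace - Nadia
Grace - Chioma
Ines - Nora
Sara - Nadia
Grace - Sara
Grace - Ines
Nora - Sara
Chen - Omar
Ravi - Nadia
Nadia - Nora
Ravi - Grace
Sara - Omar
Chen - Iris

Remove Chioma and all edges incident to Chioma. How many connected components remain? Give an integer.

1

Chioma's neighbors (Grace, Nora, and Ravi) remain reachable from one another through other ties, so the rest of the network stays in one piece.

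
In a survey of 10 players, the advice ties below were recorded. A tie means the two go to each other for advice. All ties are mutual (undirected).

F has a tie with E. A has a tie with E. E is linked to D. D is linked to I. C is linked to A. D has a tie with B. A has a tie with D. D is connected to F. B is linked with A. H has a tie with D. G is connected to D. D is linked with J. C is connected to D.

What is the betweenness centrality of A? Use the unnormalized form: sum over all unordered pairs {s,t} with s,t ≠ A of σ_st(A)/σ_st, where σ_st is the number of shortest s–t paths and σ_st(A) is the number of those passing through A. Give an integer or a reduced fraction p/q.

3/2

Pairs whose geodesics pass through A — E–B: 1/2; E–C: 1/2; B–C: 1/2.
All other pairs contribute 0.
Summing the contributions gives betweenness(A) = 3/2.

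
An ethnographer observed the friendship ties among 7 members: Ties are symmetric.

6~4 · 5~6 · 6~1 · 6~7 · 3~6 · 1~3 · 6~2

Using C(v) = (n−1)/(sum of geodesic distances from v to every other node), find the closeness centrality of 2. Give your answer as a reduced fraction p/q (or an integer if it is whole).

6/11

Distances from 2: 1:2, 3:2, 4:2, 5:2, 6:1, 7:2. Sum = 11.
n = 7, so closeness = 6/11.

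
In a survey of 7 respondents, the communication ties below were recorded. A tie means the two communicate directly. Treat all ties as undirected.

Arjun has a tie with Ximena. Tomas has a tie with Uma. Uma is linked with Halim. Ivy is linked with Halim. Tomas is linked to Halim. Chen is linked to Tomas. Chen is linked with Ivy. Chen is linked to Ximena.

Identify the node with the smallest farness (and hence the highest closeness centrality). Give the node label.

Chen

Farness (sum of distances to all others) for each node — Arjun:17, Chen:9, Halim:12, Ivy:11, Tomas:10, Uma:13, Ximena:12.
The smallest farness is 9, for Chen, so Chen has the highest closeness.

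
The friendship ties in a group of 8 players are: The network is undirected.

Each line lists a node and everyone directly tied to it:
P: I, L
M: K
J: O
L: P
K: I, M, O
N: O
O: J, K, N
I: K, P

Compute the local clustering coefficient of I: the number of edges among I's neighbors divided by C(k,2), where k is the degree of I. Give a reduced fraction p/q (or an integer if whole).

I's neighbors: K and P (k = 2).
Possible neighbor pairs: C(2,2) = 1. Edges among them: none → e = 0.
Clustering(I) = 0/1.

0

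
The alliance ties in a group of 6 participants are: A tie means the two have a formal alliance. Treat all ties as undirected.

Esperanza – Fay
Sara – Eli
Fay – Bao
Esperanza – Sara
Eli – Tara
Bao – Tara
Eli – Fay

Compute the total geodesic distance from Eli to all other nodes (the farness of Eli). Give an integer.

Distances from Eli: Bao:2, Esperanza:2, Fay:1, Sara:1, Tara:1.
Sum = 2 + 2 + 1 + 1 + 1 = 7.

7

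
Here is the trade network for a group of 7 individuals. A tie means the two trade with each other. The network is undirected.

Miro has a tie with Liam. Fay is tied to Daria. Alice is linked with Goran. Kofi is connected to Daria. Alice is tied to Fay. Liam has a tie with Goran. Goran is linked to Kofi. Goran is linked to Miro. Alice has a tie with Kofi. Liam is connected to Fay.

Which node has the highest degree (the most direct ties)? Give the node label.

Goran

Degrees — Alice:3, Daria:2, Fay:3, Goran:4, Kofi:3, Liam:3, Miro:2.
The maximum is 4, attained only by Goran.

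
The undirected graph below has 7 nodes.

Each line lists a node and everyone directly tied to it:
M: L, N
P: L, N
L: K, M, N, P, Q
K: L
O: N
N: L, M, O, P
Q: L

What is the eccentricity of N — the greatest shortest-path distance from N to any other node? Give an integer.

2

Distances from N: K:2, L:1, M:1, O:1, P:1, Q:2.
The largest is 2 (to Q and K), so the eccentricity of N is 2.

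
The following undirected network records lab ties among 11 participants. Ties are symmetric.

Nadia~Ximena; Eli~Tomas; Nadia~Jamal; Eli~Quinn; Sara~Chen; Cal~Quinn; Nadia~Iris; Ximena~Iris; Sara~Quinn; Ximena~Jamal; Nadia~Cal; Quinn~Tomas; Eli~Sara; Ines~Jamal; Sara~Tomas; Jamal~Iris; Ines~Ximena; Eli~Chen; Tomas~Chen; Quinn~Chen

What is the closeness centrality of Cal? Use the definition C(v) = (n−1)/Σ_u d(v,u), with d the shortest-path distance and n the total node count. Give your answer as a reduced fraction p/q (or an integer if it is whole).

10/19

Distances from Cal: Chen:2, Eli:2, Ines:3, Iris:2, Jamal:2, Nadia:1, Quinn:1, Sara:2, Tomas:2, Ximena:2. Sum = 19.
n = 11, so closeness = 10/19.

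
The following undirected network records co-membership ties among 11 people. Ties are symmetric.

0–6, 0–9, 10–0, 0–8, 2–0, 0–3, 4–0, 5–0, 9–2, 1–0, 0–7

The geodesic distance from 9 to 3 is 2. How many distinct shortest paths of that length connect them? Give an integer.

The shortest distance is 2, and the only length-2 path is 9–0–3. So there is exactly 1 shortest path.

1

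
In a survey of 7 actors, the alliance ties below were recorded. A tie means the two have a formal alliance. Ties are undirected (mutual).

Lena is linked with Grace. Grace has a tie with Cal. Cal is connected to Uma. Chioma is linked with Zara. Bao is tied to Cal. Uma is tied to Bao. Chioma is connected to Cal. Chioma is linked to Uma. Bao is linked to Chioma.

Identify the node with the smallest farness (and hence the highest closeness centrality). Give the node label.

Farness (sum of distances to all others) for each node — Bao:10, Cal:8, Chioma:9, Grace:11, Lena:16, Uma:10, Zara:14.
The smallest farness is 8, for Cal, so Cal has the highest closeness.

Cal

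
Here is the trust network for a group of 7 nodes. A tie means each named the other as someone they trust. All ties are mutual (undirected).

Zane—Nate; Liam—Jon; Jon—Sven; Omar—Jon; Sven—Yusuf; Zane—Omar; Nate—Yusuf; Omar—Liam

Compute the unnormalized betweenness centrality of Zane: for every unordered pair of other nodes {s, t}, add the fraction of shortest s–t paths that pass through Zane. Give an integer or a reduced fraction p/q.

3

Pairs whose geodesics pass through Zane — Omar–Yusuf: 1/2; Omar–Nate: 1; Liam–Nate: 1; Jon–Nate: 1/2.
All other pairs contribute 0.
Summing the contributions gives betweenness(Zane) = 3.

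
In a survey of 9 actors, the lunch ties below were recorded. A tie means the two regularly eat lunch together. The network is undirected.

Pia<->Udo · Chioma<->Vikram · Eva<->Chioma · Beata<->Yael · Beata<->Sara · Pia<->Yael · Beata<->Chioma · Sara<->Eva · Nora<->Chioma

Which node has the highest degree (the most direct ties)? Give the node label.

Degrees — Beata:3, Chioma:4, Eva:2, Nora:1, Pia:2, Sara:2, Udo:1, Vikram:1, Yael:2.
The maximum is 4, attained only by Chioma.

Chioma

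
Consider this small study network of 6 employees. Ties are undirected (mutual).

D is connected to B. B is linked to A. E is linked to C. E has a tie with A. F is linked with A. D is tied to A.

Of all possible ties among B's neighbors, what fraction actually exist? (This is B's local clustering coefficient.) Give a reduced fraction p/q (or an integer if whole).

1

B's neighbors: A and D (k = 2).
Possible neighbor pairs: C(2,2) = 1. Edges among them: A–D → e = 1.
Clustering(B) = 1/1.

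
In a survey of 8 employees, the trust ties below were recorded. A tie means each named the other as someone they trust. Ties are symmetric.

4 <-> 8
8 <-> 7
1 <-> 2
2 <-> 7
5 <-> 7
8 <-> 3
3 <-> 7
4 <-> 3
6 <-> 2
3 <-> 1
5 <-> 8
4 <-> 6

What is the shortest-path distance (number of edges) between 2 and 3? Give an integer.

2

One shortest route is 2 – 7 – 3, which uses 2 edges, and 2 and 3 are not directly tied, so nothing shorter exists. So d(2,3) = 2.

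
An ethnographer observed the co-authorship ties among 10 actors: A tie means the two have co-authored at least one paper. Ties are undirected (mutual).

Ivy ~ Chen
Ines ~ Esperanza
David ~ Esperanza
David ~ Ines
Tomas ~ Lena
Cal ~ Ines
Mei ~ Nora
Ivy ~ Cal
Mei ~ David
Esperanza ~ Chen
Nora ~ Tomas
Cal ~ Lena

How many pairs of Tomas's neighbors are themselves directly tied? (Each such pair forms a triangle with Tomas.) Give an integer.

Tomas's neighbors are Lena and Nora, but none of them are tied to each other, so no triangle contains Tomas.

0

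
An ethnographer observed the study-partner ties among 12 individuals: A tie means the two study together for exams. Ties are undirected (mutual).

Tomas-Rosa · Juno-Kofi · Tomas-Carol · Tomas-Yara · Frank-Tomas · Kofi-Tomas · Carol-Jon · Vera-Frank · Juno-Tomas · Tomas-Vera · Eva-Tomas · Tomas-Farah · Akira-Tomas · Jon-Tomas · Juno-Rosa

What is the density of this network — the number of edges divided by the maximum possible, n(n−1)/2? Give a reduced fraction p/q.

There are 15 edges and 12 nodes, so the maximum possible is C(12,2) = 66.
Density = 15/66 = 5/22.

5/22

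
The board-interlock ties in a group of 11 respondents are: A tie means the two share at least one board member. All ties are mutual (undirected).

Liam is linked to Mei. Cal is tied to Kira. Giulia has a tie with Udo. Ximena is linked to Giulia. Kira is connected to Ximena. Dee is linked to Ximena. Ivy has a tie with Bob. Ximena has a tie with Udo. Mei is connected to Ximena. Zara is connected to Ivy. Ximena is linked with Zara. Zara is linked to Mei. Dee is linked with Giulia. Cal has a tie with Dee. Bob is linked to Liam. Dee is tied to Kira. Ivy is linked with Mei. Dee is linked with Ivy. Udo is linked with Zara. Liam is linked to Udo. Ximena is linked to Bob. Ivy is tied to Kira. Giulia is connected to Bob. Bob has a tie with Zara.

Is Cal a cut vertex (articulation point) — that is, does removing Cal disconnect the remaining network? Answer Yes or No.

No

Even without Cal, every remaining node can still reach every other (the residual graph is connected), so Cal is not a cut vertex.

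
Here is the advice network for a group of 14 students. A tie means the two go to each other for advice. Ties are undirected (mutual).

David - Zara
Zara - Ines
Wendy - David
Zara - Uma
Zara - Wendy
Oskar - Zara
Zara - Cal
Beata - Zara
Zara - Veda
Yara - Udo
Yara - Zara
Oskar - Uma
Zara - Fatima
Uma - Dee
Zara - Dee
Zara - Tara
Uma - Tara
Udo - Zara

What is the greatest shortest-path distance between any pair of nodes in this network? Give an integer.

Eccentricity of each node (its greatest distance to any other): Beata:2, Cal:2, David:2, Dee:2, Fatima:2, Ines:2, Oskar:2, Tara:2, Udo:2, Uma:2, Veda:2, Wendy:2, Yara:2, Zara:1.
The maximum eccentricity is 2, realized for instance by the pair Ines–Veda via Ines – Zara – Veda. So the diameter is 2.

2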